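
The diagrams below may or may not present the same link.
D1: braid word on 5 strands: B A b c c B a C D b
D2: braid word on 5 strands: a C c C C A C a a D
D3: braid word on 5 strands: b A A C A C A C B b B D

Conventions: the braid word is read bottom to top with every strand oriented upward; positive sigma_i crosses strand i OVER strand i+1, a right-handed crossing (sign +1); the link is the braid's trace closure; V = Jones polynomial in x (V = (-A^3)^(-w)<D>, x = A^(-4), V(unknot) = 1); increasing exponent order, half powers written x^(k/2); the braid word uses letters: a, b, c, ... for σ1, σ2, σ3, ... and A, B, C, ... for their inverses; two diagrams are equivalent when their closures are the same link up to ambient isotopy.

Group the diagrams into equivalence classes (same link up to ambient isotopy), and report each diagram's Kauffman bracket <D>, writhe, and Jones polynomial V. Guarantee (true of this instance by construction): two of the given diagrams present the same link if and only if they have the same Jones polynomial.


equivalence classes: {D1} | {D2} | {D3}
D1 (bracket A^-12 + A^-8 + A^-4 + 1; 10 crossings at w = 0): V = 1 + x + x^2 + x^3
V(D2) = -x^-4 + x^-1 + 2 + x + x^2  (w -2, c 10, <D> = A^-14 + A^-10 + 2A^-6 + A^-2 - A^10)
D3 (bracket A^-16 + A^-12 + 2A^-8 + A^12 - A^16; 12 crossings at w = -8): V = -x^-10 + x^-9 + 2x^-4 + x^-3 + x^-2
key observation: comparing 3 Jones polynomials yields 3 groups


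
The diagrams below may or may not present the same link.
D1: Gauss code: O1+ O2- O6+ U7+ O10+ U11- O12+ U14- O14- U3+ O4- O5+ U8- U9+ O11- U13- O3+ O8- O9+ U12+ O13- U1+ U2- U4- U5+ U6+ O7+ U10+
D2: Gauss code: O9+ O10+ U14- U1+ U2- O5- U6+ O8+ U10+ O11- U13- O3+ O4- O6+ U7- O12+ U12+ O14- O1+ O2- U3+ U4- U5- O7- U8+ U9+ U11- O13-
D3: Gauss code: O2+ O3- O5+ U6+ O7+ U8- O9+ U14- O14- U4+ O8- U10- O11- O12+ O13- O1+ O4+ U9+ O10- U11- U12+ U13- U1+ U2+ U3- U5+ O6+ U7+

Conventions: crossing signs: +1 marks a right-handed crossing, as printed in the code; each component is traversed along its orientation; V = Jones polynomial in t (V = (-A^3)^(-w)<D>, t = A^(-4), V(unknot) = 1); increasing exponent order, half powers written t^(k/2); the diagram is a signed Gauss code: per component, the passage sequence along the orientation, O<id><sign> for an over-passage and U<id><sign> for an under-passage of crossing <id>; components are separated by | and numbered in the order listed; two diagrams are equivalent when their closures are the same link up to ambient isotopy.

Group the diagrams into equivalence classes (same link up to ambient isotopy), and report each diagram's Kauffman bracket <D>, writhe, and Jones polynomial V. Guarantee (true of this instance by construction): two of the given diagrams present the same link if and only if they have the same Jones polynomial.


equivalence classes: {D1, D3} | {D2}
D1 (bracket -A^-18 + 2A^-14 - 2A^-10 + 3A^-6 - 3A^-2 + 2A^2 - A^6 + A^10; 14 crossings at w = +2): V = t^-1 - 1 + 2t - 3t^2 + 3t^3 - 2t^4 + 2t^5 - t^6
V(D2) = -t^-4 + t^-3 + t^-1  (w 0, c 14, <D> = A^4 + A^12 - A^16)
D3 (bracket -A^-18 + 2A^-14 - 2A^-10 + 3A^-6 - 3A^-2 + 2A^2 - A^6 + A^10; 14 crossings at w = +2): V = t^-1 - 1 + 2t - 3t^2 + 3t^3 - 2t^4 + 2t^5 - t^6
key observation: V(t) takes 2 values over 3 diagrams, fixing the grouping


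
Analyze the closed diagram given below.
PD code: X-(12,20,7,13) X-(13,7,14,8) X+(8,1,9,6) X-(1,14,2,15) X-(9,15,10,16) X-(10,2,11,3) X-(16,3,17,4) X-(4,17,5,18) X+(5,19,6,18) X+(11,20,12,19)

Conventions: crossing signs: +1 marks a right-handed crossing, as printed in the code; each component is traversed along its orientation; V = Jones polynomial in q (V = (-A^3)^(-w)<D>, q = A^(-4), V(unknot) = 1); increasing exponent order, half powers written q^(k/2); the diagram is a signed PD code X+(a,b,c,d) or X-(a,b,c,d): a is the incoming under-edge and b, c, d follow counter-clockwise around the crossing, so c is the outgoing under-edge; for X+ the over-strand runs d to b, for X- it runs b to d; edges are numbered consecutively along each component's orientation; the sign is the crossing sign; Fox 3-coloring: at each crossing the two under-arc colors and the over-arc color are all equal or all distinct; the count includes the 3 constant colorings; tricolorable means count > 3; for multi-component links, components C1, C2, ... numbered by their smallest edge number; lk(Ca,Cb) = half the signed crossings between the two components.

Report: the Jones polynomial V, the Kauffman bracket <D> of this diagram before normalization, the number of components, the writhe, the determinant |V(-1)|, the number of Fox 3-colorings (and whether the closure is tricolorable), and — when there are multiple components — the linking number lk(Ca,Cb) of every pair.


Jones polynomial: V(q) = q^-5 + 2q^-3 + q^-1
<D> = A^-8 + 2 + A^8; writhe -4
components 3, writhe -4 (10 crossings)
linking number lk(C1,C2) = 0
lk(C1,C3): -1
lk(C2,C3) = -1
3-colorings: 3 of 3^10, det 4 — not tricolorable
note: span 4 respects span(V) <= c + mu - 1 = 12 for this 3-component diagram


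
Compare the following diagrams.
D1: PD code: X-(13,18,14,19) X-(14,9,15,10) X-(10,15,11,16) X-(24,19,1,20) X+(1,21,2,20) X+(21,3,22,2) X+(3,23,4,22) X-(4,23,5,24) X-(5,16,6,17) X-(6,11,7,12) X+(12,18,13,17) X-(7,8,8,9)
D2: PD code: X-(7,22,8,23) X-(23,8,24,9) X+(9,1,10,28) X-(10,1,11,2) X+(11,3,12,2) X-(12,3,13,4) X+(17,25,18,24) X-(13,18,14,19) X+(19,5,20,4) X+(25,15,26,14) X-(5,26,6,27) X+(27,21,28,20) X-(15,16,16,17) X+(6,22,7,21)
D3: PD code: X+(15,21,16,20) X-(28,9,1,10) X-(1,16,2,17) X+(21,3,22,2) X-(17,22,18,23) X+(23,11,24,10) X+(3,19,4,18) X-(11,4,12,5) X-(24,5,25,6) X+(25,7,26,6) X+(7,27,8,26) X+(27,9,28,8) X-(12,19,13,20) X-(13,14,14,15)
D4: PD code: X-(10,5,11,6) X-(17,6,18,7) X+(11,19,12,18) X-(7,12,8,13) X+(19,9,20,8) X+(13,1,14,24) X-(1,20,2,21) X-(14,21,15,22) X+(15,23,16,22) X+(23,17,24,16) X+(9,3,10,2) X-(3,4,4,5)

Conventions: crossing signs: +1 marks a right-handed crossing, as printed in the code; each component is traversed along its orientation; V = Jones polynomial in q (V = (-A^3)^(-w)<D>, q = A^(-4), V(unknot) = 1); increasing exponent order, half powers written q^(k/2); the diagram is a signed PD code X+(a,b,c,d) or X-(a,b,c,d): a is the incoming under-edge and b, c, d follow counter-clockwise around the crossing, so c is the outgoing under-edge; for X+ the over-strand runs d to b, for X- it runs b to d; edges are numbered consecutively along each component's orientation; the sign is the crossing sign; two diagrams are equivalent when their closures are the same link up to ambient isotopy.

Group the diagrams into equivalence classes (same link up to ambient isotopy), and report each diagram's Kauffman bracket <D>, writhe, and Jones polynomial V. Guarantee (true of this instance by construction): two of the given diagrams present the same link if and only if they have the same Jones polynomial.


grouping into links: {D1} | {D2, D3, D4}
V(D1) = -q^-4 + q^-3 + q^-1  (w -4, c 12, <D> = A^-8 + 1 - A^4)
D2 (bracket A^-16 - 2A^-12 + 3A^-8 - 4A^-4 + 4 - 3A^4 + 3A^8 - A^12; 14 crossings at w = 0): V = -q^-3 + 3q^-2 - 3q^-1 + 4 - 4q + 3q^2 - 2q^3 + q^4
V(D3) = -q^-3 + 3q^-2 - 3q^-1 + 4 - 4q + 3q^2 - 2q^3 + q^4  (w 0, c 14, <D> = A^-16 - 2A^-12 + 3A^-8 - 4A^-4 + 4 - 3A^4 + 3A^8 - A^12)
V(D4) = -q^-3 + 3q^-2 - 3q^-1 + 4 - 4q + 3q^2 - 2q^3 + q^4  [12 crossings, <D> = A^-16 - 2A^-12 + 3A^-8 - 4A^-4 + 4 - 3A^4 + 3A^8 - A^12, w = 0]
why: 2 classes among 4 diagrams; unequal V(q) rules out equality


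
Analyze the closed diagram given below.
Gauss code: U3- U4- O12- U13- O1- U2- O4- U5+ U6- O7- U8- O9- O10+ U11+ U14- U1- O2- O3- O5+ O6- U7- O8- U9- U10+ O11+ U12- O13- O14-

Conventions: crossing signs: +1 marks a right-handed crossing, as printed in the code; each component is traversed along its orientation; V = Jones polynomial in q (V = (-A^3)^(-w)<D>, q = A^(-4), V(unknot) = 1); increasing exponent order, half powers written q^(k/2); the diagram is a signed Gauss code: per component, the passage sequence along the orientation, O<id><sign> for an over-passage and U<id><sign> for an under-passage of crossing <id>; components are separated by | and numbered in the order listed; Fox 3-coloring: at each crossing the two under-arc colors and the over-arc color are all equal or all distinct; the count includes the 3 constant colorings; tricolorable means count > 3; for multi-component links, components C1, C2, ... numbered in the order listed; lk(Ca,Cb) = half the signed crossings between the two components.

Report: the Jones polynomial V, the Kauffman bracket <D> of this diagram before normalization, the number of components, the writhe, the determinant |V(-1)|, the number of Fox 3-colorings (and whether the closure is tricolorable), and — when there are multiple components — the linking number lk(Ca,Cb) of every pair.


V = -q^-8 + q^-5 + q^-3
<D> = A^-12 + A^-4 - A^8 (w = -8)
1 component over 14 crossings, w = -8
9 Fox colorings among 3^14, |V(-1)| = 3: tricolorable
why: w = -8 shifts under R1 moves; the (-A^3)^(8) factor cancels that in V


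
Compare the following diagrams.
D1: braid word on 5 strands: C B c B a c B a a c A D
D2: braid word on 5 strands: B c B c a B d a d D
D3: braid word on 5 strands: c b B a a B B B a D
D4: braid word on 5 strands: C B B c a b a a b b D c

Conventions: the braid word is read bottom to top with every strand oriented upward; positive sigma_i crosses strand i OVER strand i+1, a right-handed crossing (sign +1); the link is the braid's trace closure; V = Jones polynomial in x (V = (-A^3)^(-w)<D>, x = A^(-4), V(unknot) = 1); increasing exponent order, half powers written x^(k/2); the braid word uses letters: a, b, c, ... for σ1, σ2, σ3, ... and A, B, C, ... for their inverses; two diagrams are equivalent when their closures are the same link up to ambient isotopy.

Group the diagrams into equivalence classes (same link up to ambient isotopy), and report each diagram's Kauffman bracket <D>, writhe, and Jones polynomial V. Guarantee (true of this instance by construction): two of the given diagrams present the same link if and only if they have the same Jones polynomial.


classes: {D1, D2} | {D3} | {D4}
V(D1) = -x^-3 + 3x^-2 - 3x^-1 + 4 - 4x + 3x^2 - 2x^3 + x^4  [12 crossings, <D> = A^-16 - 2A^-12 + 3A^-8 - 4A^-4 + 4 - 3A^4 + 3A^8 - A^12, w = 0]
V(D2) = -x^-3 + 3x^-2 - 3x^-1 + 4 - 4x + 3x^2 - 2x^3 + x^4  (w +2, c 10, <D> = A^-10 - 2A^-6 + 3A^-2 - 4A^2 + 4A^6 - 3A^10 + 3A^14 - A^18)
V(D3) = -x^-3 + x^-2 - x^-1 + 3 - x + x^2 - x^3  (w 0, c 10, <D> = -A^-12 + A^-8 - A^-4 + 3 - A^4 + A^8 - A^12)
D4 (bracket -A^-4 + 1 + A^8; 12 crossings at w = +4): V = x + x^3 - x^4
insight: 3 values of V(x) split the 4 diagrams


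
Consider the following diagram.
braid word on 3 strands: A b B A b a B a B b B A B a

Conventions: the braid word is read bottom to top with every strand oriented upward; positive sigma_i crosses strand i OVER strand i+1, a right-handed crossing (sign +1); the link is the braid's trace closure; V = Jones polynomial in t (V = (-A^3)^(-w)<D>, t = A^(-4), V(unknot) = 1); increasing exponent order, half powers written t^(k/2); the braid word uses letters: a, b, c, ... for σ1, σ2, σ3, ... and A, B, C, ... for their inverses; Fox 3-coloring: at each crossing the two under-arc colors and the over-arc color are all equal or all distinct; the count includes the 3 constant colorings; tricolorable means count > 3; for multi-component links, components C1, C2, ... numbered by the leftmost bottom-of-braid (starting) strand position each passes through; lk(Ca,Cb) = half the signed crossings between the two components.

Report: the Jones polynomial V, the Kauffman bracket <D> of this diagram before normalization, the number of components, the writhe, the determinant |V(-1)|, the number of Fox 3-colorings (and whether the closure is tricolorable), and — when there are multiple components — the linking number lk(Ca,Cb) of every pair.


Jones polynomial: V(t) = -t^-4 + t^-3 + t^-1
<D> = A^-2 + A^6 - A^10; writhe -2
components 1, writhe -2 (14 crossings)
3-colorings: 9 of 3^14, det 3 — tricolorable
note: |V(-1)| = 3: so tricolorable, since 3 divides 3


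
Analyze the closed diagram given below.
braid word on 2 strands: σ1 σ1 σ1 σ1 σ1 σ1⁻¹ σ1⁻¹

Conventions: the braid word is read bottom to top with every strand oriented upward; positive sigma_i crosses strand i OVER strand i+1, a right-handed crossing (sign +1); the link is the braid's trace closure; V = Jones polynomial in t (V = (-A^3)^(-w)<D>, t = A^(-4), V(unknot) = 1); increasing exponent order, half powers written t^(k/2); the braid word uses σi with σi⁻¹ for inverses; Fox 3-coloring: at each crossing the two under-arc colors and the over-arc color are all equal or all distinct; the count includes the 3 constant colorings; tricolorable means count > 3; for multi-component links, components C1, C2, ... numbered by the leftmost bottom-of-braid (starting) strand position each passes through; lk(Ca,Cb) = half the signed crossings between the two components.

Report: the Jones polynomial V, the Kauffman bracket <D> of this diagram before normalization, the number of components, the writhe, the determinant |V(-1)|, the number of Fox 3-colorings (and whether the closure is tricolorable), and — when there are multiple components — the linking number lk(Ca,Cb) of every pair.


V(t) = t + t^3 - t^4
bracket: A^-7 - A^-3 - A^5, w = +3
1 component, writhe +3, over 7 crossings
det 3, colorings 9 of 3^7 — tricolorable
observation: w = +3 shifts under R1 moves; the (-A^3)^(-3) factor cancels that in V


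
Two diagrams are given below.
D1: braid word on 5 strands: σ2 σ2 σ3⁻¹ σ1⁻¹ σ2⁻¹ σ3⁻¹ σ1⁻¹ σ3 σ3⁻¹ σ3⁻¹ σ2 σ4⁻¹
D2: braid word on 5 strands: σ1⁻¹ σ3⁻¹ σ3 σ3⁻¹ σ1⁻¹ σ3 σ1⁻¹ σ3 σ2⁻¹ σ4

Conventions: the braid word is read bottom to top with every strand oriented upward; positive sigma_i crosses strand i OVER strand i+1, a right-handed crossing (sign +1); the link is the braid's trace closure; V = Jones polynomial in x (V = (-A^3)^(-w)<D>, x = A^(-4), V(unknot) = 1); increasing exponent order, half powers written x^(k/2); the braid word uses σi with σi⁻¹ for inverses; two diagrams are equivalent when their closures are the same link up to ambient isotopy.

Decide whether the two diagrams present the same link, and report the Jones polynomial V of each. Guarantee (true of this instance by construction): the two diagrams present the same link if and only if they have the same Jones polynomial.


equivalent: no
D1 (bracket -A^-16 + 2A^-12 - A^-8 + 2A^-4 - 1 + A^4 - A^8; 12 crossings at w = -4): V = -x^-5 + x^-4 - x^-3 + 2x^-2 - x^-1 + 2 - x
V(D2) = -x^-4 + x^-3 + x^-1  (w -2, c 10, <D> = A^-2 + A^6 - A^10)
key observation: V(x) takes 2 values over 2 diagrams, fixing the grouping


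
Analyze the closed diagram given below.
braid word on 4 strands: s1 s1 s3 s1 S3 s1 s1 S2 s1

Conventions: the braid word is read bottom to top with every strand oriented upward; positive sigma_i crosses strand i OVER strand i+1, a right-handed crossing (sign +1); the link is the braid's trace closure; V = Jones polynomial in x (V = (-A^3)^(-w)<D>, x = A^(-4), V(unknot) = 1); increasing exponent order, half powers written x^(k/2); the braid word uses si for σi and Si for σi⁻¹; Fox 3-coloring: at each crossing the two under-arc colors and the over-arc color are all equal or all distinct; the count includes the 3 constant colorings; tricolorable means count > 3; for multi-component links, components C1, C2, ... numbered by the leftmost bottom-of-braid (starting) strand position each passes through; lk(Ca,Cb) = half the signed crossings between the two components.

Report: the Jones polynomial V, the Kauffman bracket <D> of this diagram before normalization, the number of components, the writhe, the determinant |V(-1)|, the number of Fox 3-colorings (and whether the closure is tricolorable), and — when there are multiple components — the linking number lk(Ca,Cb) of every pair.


V = x^2 + x^3 + x^4 + x^9
<D> = -A^-21 - A^-1 - A^3 - A^7 (w = +5)
3 components over 9 crossings, w = +5
lk(C1,C2): +3
lk(C1,C3) = 0
linking number lk(C2,C3) = 0
27 Fox colorings among 3^9, |V(-1)| = 0: tricolorable
why: |V(-1)| = 0: so tricolorable, since 3 divides 0


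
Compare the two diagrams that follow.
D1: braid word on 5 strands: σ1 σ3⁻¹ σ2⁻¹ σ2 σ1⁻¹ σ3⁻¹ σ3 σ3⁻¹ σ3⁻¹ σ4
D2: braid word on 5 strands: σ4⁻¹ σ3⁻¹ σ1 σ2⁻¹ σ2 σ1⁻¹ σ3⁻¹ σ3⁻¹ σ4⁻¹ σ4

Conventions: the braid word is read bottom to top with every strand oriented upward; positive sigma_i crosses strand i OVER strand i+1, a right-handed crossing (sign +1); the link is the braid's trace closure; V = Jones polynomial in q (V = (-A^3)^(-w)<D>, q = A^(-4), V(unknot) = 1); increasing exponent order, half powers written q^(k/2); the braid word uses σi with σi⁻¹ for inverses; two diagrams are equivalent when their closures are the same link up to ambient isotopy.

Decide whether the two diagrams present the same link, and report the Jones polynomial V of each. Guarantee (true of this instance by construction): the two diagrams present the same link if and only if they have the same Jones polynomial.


equivalent: yes
V(D1) = -q^-5 - q^-4 + q^-3 + 2q^-2 + 2q^-1 + 1  (w -2, c 10, <D> = A^-6 + 2A^-2 + 2A^2 + A^6 - A^10 - A^14)
V(D2) = -q^-5 - q^-4 + q^-3 + 2q^-2 + 2q^-1 + 1  (w -4, c 10, <D> = A^-12 + 2A^-8 + 2A^-4 + 1 - A^4 - A^8)
why: D2 (10 crossings) and D1 (10) are Markov-related braid presentations


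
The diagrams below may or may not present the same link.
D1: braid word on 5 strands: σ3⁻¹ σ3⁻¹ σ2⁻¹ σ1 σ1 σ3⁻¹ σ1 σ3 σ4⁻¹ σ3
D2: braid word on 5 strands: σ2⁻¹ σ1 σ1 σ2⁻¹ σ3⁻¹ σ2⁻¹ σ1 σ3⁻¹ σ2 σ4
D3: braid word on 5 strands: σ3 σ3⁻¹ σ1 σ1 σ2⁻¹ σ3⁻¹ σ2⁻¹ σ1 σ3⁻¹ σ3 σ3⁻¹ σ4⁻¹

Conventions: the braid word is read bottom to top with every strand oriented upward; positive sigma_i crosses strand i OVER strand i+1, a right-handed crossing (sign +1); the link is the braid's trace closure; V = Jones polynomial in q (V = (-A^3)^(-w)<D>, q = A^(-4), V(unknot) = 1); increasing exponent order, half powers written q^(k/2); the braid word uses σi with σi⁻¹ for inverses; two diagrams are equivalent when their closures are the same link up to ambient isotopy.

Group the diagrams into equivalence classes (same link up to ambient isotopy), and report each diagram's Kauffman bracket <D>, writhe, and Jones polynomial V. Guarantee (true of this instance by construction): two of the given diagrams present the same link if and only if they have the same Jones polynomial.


equivalence classes: {D1} | {D2, D3}
D1 (bracket -A^-16 + A^-12 + A^-4; 10 crossings at w = 0): V = q + q^3 - q^4
V(D2) = -q^-3 + q^-2 - q^-1 + 3 - q + q^2 - q^3  [10 crossings, <D> = -A^-12 + A^-8 - A^-4 + 3 - A^4 + A^8 - A^12, w = 0]
D3 (bracket -A^-18 + A^-14 - A^-10 + 3A^-6 - A^-2 + A^2 - A^6; 12 crossings at w = -2): V = -q^-3 + q^-2 - q^-1 + 3 - q + q^2 - q^3
key observation: comparing 3 Jones polynomials yields 2 groups


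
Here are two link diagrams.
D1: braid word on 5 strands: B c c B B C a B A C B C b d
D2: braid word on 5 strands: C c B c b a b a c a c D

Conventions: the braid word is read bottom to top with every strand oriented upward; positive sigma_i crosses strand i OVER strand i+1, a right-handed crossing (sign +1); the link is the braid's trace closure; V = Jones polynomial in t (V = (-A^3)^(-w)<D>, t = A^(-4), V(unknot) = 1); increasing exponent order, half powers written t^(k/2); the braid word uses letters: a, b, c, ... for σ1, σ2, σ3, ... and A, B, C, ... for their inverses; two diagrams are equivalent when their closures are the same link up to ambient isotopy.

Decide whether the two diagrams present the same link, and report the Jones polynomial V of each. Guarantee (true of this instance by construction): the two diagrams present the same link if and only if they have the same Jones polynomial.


equivalent: no
V(D1) = -t^-6 + t^-5 - t^-4 + 2t^-3 - t^-2 + t^-1  (w -4, c 14, <D> = A^-8 - A^-4 + 2 - A^4 + A^8 - A^12)
D2 (bracket -A^-18 + 2A^-14 - 3A^-10 + 3A^-6 - 3A^-2 + 3A^2 - A^6 + A^10; 12 crossings at w = +6): V = t^2 - t^3 + 3t^4 - 3t^5 + 3t^6 - 3t^7 + 2t^8 - t^9
why: comparing 2 Jones polynomials yields 2 groups


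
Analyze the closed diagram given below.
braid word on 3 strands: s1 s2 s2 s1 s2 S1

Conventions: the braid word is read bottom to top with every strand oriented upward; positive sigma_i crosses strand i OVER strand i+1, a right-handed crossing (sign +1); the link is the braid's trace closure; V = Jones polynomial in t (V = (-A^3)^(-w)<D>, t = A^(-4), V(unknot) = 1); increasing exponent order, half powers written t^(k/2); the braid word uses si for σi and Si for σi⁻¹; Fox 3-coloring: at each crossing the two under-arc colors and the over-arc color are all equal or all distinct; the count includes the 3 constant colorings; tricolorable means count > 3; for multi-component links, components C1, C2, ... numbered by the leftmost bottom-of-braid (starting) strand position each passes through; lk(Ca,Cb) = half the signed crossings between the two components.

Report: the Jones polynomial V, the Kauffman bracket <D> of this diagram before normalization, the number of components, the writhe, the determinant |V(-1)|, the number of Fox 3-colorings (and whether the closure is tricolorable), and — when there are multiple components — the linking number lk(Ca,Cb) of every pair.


Jones polynomial: V(t) = t + t^3 - t^4
<D> = -A^-4 + 1 + A^8; writhe +4
components 1, writhe +4 (6 crossings)
3-colorings: 9 of 3^6, det 3 — tricolorable
note: the span of V is 3, forcing >= 3 crossings in any diagram


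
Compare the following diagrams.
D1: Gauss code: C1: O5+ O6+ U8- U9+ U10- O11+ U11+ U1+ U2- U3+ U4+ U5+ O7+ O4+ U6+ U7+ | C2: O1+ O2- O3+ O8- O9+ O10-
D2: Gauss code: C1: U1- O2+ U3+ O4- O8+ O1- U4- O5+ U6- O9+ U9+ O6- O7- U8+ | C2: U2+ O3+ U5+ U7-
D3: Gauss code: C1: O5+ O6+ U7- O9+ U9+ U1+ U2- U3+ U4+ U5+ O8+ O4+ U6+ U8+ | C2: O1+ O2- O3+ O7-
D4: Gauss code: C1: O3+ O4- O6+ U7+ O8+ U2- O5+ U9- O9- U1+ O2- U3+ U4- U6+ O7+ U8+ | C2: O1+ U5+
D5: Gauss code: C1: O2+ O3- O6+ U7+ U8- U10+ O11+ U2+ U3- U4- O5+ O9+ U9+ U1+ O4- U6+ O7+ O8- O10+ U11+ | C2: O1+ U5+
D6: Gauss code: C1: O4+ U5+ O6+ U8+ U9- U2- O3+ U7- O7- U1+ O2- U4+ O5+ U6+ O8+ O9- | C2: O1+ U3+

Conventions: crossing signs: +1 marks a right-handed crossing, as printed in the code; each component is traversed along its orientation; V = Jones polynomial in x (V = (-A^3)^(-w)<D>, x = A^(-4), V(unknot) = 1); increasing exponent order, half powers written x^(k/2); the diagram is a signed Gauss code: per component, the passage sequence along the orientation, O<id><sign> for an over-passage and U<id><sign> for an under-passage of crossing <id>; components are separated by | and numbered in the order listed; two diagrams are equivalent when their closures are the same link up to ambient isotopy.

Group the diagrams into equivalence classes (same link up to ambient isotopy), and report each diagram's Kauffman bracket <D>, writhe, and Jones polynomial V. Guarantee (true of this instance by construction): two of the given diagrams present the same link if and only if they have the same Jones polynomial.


grouping into links: {D1, D3} | {D2} | {D4, D5, D6}
V(D1) = -x^(1/2) - x^(3/2) - x^(5/2) + x^(9/2)  (w +5, c 11, <D> = -A^-3 + A^5 + A^9 + A^13)
D2 (bracket A^-7 + A; 9 crossings at w = +1): V = -x^(1/2) - x^(5/2)
V(D3) = -x^(1/2) - x^(3/2) - x^(5/2) + x^(9/2)  (w +5, c 9, <D> = -A^-3 + A^5 + A^9 + A^13)
V(D4) = -x^(3/2) - 2x^(7/2) + x^(9/2) - x^(11/2) + x^(13/2)  (w +3, c 9, <D> = -A^-17 + A^-13 - A^-9 + 2A^-5 + A^3)
V(D5) = -x^(3/2) - 2x^(7/2) + x^(9/2) - x^(11/2) + x^(13/2)  (w +5, c 11, <D> = -A^-11 + A^-7 - A^-3 + 2A + A^9)
V(D6) = -x^(3/2) - 2x^(7/2) + x^(9/2) - x^(11/2) + x^(13/2)  (w +3, c 9, <D> = -A^-17 + A^-13 - A^-9 + 2A^-5 + A^3)
key observation: 3 classes among 6 diagrams; unequal V(x) rules out equality


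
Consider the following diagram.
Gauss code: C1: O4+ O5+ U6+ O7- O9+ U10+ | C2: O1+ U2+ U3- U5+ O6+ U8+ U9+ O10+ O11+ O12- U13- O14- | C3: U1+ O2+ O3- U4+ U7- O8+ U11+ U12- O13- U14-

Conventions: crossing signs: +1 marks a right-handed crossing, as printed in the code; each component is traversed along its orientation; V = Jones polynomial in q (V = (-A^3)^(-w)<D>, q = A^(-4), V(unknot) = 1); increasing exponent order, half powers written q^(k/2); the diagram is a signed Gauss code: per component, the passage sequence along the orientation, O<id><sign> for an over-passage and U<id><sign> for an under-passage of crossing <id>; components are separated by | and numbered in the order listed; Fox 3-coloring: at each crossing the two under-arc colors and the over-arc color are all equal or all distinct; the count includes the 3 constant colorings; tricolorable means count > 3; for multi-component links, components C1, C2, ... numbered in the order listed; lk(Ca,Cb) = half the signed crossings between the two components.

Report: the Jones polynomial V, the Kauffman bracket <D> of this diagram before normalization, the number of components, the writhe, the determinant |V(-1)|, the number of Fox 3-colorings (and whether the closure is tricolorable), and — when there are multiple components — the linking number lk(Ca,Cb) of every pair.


Jones polynomial: V(q) = 2q - 2q^2 + 4q^3 - 2q^4 + 3q^5 - 2q^6 + q^7
<D> = A^-16 - 2A^-12 + 3A^-8 - 2A^-4 + 4 - 2A^4 + 2A^8; writhe +4
components 3, writhe +4 (14 crossings)
linking number lk(C1,C2) = +2
lk(C1,C3): 0
lk(C2,C3) = 0
3-colorings: 3 of 3^14, det 16 — not tricolorable
note: w = +4 shifts under R1 moves; the (-A^3)^(-4) factor cancels that in V


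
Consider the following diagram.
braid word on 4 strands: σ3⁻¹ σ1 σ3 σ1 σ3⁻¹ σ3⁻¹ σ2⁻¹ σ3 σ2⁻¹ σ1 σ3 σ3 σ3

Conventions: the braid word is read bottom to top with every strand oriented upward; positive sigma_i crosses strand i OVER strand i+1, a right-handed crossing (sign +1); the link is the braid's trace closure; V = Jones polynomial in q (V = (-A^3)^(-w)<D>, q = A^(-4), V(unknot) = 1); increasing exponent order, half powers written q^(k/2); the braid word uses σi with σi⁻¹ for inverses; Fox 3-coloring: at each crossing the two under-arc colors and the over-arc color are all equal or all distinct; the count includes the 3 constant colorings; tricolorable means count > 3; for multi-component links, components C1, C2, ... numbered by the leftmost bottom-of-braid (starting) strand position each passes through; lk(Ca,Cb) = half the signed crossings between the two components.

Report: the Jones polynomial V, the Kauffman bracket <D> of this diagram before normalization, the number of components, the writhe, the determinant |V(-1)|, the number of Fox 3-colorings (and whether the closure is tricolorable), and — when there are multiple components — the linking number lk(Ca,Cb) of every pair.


V = q^-1 - 1 + 2q - 3q^2 + 3q^3 - 2q^4 + 2q^5 - q^6
<D> = A^-15 - 2A^-11 + 2A^-7 - 3A^-3 + 3A - 2A^5 + A^9 - A^13 (w = +3)
1 component over 13 crossings, w = +3
9 Fox colorings among 3^13, |V(-1)| = 15: tricolorable
why: V spans 7 powers of q: at least 7 crossings in any diagram


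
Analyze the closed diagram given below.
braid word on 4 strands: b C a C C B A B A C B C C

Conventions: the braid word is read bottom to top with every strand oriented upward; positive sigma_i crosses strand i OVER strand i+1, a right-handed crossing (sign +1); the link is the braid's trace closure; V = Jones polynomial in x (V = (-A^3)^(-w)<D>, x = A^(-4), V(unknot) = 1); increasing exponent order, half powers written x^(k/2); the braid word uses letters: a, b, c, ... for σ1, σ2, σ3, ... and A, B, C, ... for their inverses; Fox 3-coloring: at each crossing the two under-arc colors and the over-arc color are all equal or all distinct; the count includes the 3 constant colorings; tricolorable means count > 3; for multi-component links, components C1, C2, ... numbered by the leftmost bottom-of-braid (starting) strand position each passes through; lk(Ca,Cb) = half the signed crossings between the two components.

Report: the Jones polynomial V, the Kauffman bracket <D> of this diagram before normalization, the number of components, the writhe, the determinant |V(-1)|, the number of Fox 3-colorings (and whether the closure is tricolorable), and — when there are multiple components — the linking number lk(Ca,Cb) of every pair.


Jones polynomial: V(x) = -x^-12 + 2x^-11 - 3x^-10 + 4x^-9 - 4x^-8 + 4x^-7 - 2x^-6 + 3x^-5 + x^-3
<D> = -A^-15 - 3A^-7 + 2A^-3 - 4A + 4A^5 - 4A^9 + 3A^13 - 2A^17 + A^21; writhe -9
components 3, writhe -9 (13 crossings)
linking number lk(C1,C2) = 0
lk(C1,C3): -1
lk(C2,C3) = -2
3-colorings: 9 of 3^13, det 24 — tricolorable
note: w = -9 (over 13 crossings) is diagram-only; (-A^3)^(9) removes it from V


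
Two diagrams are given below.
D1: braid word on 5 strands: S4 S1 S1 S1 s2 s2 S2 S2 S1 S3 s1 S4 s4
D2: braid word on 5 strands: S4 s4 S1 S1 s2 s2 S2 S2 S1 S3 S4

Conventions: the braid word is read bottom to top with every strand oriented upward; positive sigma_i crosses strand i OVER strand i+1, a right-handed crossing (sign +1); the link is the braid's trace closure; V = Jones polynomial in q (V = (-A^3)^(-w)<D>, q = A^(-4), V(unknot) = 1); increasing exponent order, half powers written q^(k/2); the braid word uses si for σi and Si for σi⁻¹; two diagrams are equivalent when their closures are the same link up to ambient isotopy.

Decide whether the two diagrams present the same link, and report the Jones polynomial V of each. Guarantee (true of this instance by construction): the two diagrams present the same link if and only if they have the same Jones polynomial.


same link: yes
V(D1) = q^(-9/2) - q^(-5/2) - q^(-3/2) - q^(-1/2)  [13 crossings, <D> = A^-13 + A^-9 + A^-5 - A^3, w = -5]
V(D2) = q^(-9/2) - q^(-5/2) - q^(-3/2) - q^(-1/2)  [11 crossings, <D> = A^-13 + A^-9 + A^-5 - A^3, w = -5]
insight: D2 (11 crossings) and D1 (13) are Markov-related braid presentations


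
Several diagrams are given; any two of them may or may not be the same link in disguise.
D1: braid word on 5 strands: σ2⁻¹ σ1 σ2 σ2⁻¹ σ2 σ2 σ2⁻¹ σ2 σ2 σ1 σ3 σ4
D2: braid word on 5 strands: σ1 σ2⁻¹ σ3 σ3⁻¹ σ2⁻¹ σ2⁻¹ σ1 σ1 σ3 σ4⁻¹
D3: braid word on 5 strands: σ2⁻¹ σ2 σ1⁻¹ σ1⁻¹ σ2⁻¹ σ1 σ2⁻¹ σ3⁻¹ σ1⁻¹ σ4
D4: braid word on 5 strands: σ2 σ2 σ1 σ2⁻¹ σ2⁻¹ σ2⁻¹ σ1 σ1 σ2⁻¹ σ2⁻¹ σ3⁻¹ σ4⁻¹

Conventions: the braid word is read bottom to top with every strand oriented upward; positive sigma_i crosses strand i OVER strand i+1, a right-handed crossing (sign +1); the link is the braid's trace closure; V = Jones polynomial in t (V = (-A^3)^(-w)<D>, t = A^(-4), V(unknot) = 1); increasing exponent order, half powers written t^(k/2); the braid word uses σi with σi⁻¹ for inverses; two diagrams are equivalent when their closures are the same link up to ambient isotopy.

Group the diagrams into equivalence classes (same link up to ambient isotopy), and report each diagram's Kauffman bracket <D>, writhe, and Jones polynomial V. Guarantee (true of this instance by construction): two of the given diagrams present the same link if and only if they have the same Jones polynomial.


grouping into links: {D1} | {D2, D4} | {D3}
V(D1) = t - t^2 + 2t^3 - t^4 + t^5 - t^6  (w +6, c 12, <D> = -A^-6 + A^-2 - A^2 + 2A^6 - A^10 + A^14)
D2 (bracket -A^-12 + A^-8 - A^-4 + 3 - A^4 + A^8 - A^12; 10 crossings at w = 0): V = -t^-3 + t^-2 - t^-1 + 3 - t + t^2 - t^3
V(D3) = -t^-6 + t^-5 - t^-4 + 2t^-3 - t^-2 + t^-1  [10 crossings, <D> = A^-8 - A^-4 + 2 - A^4 + A^8 - A^12, w = -4]
V(D4) = -t^-3 + t^-2 - t^-1 + 3 - t + t^2 - t^3  (w -2, c 12, <D> = -A^-18 + A^-14 - A^-10 + 3A^-6 - A^-2 + A^2 - A^6)
why: 3 values of V(t) split the 4 diagrams


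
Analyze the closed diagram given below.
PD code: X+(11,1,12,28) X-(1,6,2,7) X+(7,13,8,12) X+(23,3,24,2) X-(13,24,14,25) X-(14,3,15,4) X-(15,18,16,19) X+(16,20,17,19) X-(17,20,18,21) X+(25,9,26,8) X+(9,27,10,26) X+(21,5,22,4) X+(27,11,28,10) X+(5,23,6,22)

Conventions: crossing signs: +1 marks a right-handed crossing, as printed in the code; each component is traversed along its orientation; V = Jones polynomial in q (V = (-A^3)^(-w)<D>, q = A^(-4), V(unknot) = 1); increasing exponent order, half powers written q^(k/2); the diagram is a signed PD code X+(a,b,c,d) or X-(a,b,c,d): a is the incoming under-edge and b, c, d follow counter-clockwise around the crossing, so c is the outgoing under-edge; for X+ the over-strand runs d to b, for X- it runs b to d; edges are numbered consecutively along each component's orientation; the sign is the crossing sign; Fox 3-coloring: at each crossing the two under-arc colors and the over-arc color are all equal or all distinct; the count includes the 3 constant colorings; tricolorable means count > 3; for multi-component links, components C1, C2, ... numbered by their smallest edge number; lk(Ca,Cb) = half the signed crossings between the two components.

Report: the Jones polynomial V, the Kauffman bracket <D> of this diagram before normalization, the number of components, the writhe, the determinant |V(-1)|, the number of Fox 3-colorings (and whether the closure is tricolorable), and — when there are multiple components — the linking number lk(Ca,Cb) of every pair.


V = 1 - 2q + 3q^2 - 4q^3 + 6q^4 - 5q^5 + 5q^6 - 4q^7 + 2q^8 - q^9
<D> = -A^-24 + 2A^-20 - 4A^-16 + 5A^-12 - 5A^-8 + 6A^-4 - 4 + 3A^4 - 2A^8 + A^12 (w = +4)
1 component over 14 crossings, w = +4
9 Fox colorings among 3^14, |V(-1)| = 33: tricolorable
why: w = +4 (over 14 crossings) is diagram-only; (-A^3)^(-4) removes it from V


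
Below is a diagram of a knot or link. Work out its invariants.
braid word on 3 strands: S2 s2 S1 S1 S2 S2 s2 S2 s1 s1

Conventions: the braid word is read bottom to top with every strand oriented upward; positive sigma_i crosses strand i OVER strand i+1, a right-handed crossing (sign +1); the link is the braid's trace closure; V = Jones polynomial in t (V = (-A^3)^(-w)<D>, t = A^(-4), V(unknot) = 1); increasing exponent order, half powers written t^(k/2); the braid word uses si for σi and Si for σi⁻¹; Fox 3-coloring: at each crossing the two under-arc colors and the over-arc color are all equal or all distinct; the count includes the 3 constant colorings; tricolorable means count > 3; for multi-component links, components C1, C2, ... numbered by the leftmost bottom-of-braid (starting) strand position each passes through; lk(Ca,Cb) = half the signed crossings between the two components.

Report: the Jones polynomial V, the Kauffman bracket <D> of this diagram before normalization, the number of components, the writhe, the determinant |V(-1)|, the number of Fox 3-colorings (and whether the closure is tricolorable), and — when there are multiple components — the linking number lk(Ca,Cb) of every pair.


V = t^-3 + t^-2 + t^-1 + 1
<D> = A^-6 + A^-2 + A^2 + A^6 (w = -2)
3 components over 10 crossings, w = -2
lk(C1,C2): 0
lk(C1,C3) = 0
linking number lk(C2,C3) = -1
9 Fox colorings among 3^10, |V(-1)| = 0: tricolorable
why: the span of V is 3, within the link bound 10 + 3 - 1


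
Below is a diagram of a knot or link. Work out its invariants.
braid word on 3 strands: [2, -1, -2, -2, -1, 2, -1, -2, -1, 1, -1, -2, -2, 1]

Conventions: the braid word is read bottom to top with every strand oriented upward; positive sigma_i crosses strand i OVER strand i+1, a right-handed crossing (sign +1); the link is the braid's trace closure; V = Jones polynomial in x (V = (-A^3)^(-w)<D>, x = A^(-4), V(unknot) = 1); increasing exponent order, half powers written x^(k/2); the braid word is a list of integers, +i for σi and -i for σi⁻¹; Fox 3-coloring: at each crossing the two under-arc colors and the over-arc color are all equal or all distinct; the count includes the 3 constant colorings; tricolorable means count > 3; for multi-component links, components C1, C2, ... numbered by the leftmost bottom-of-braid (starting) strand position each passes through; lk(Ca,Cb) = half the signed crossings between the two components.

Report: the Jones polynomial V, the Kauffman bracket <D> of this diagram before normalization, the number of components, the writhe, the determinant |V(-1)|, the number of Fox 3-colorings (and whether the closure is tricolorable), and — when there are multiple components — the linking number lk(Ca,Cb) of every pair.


V = -x^-9 + x^-8 - 2x^-7 + 3x^-6 - 2x^-5 + 2x^-4 - x^-3 + x^-2
<D> = A^-10 - A^-6 + 2A^-2 - 2A^2 + 3A^6 - 2A^10 + A^14 - A^18 (w = -6)
1 component over 14 crossings, w = -6
3 Fox colorings among 3^14, |V(-1)| = 13: not tricolorable
why: w = -6 shifts under R1 moves; the (-A^3)^(6) factor cancels that in V


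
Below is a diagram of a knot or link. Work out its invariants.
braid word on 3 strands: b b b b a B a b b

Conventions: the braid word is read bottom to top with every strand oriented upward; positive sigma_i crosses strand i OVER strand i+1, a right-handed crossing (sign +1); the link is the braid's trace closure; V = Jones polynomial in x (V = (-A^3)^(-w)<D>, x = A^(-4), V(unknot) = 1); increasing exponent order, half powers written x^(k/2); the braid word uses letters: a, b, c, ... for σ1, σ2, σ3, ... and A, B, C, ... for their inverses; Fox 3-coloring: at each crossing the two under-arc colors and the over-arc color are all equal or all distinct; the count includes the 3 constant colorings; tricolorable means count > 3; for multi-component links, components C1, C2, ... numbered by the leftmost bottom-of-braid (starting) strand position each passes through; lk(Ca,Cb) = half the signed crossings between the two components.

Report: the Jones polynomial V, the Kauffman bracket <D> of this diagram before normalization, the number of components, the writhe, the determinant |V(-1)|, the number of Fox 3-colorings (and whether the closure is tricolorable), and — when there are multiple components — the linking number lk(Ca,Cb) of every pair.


Jones polynomial: V(x) = -x^(5/2) + x^(7/2) - 2x^(9/2) + 2x^(11/2) - 3x^(13/2) + 3x^(15/2) - 2x^(17/2) + x^(19/2) - x^(21/2)
<D> = A^-21 - A^-17 + 2A^-13 - 3A^-9 + 3A^-5 - 2A^-1 + 2A^3 - A^7 + A^11; writhe +7
components 2, writhe +7 (9 crossings)
linking number lk(C1,C2) = +4
3-colorings: 3 of 3^9, det 16 — not tricolorable
note: the span of V is 8, within the link bound 9 + 2 - 1


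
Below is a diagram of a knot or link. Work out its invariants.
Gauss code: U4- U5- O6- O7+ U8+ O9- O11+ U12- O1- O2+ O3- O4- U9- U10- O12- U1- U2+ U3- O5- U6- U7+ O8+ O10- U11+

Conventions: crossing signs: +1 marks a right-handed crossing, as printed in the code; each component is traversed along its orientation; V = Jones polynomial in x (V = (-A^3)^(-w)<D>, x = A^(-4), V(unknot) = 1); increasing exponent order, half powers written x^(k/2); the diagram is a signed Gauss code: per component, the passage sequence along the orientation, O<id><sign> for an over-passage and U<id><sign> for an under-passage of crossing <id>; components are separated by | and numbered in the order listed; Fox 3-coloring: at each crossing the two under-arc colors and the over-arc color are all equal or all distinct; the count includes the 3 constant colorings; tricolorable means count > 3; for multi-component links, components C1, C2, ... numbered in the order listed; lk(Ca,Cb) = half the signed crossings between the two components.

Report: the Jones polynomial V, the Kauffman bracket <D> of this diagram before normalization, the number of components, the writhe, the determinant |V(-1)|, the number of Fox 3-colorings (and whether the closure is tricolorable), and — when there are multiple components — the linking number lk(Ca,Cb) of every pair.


Jones polynomial: V(x) = -x^-6 + x^-5 - x^-4 + 2x^-3 - x^-2 + x^-1
<D> = A^-8 - A^-4 + 2 - A^4 + A^8 - A^12; writhe -4
components 1, writhe -4 (12 crossings)
3-colorings: 3 of 3^12, det 7 — not tricolorable
note: the span of V is 5, forcing >= 5 crossings in any diagram


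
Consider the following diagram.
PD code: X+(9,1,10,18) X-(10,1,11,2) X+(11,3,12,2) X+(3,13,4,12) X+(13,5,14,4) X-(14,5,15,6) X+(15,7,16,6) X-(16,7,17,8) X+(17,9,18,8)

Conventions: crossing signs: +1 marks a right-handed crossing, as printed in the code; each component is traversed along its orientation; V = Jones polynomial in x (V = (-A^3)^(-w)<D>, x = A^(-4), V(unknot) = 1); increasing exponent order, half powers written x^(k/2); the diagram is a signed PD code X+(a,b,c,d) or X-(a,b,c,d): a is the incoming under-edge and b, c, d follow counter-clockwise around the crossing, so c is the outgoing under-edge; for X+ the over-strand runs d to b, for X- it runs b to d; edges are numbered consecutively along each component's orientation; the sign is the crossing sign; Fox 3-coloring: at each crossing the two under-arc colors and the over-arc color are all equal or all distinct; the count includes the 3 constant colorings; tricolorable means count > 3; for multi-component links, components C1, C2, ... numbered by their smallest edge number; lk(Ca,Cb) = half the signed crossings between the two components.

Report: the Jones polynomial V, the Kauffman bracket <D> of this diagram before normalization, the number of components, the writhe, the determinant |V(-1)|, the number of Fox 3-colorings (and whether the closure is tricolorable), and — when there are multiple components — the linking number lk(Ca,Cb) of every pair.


Jones polynomial: V(x) = x + x^3 - x^4
<D> = A^-7 - A^-3 - A^5; writhe +3
components 1, writhe +3 (9 crossings)
3-colorings: 9 of 3^9, det 3 — tricolorable
note: det 3 = |V(-1)|; divisible by 3, so tricolorable
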